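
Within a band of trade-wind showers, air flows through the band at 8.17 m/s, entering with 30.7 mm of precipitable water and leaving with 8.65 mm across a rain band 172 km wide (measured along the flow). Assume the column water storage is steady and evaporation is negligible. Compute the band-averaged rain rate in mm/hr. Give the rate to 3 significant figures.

Column moisture flux per unit crosswind length is F = V × PW.
Inflow: F_in = 8.17 × 30.7 = 250.819 mm·m/s
Outflow: F_out = 8.17 × 8.65 = 70.6705 mm·m/s
Steady-state rate R = (F_in − F_out)/L = (250.819 − 70.6705) / 172000 m = 1.047e-03 mm/s.
R = 1.047e-03 × 3600 = 3.77 mm/hr.

R ≈ 3.77 mm/hr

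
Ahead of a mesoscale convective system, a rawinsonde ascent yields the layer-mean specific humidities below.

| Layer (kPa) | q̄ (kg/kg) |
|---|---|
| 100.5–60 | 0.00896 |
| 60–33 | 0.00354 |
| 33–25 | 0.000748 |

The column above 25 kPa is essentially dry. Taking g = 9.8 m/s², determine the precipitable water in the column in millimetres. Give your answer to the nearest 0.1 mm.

PW ≈ 47.4 mm

Precipitable water is the column-integrated vapour mass per unit area: PW = (1/g) Σ q̄ Δp, with q in kg/kg and Δp in Pa (1 kg/m² of water = 1 mm).
Layer 100.5–60 kPa: Δp = 405 hPa = 40500 Pa, q̄ = 0.00896 kg/kg → 0.00896 × 40500 / 9.8 = 37.03 mm
Layer 60–33 kPa: Δp = 270 hPa = 27000 Pa, q̄ = 0.00354 kg/kg → 0.00354 × 27000 / 9.8 = 9.75 mm
Layer 33–25 kPa: Δp = 80 hPa = 8000 Pa, q̄ = 0.000748 kg/kg → 0.000748 × 8000 / 9.8 = 0.61 mm
PW = 37.03 + 9.75 + 0.61 = 47.39 ≈ 47.4 mm.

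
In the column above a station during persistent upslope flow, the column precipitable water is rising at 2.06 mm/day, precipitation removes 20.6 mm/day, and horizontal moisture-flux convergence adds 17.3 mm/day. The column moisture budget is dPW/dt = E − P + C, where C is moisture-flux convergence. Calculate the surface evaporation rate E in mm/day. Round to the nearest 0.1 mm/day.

dPW/dt = +2.06 mm/day.
E = dPW/dt + P − C = (+2.06) + 20.6 − (17.3) = 5.4 mm/day.

E ≈ 5.4 mm/day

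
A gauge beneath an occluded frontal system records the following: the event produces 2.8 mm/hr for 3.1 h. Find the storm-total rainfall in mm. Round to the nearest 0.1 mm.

Total = Σ Rᵢ Δtᵢ = 2.8 × 3.1
      = 8.68 = 8.7 mm.

total ≈ 8.7 mm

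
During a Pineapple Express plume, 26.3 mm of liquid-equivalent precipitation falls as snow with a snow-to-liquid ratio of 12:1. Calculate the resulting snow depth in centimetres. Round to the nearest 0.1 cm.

snow depth ≈ 31.6 cm

Snow depth = liquid × ratio = 26.3 mm × 12 = 315.6 mm = 31.6 cm.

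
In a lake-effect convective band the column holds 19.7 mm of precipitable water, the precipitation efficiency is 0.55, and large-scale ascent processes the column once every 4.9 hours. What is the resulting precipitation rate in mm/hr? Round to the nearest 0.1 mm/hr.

R ≈ 2.2 mm/hr

Each overturning extracts ε × PW = 0.55 × 19.7 = 10.835 mm.
Rate = ε·PW / τ = 10.835 / 4.9 h = 2.2 mm/hr.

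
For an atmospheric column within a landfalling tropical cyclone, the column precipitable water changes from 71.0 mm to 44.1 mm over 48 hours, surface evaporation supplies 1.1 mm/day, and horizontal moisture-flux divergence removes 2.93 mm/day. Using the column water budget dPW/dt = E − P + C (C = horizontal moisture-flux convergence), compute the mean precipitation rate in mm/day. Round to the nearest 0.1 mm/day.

dPW/dt = (44.1 − 71.0) mm / (48/24 day) = -13.450 mm/day.
P = E + C − dPW/dt = 1.1 + (-2.93) − (-13.450) = 11.6 mm/day.

P ≈ 11.6 mm/day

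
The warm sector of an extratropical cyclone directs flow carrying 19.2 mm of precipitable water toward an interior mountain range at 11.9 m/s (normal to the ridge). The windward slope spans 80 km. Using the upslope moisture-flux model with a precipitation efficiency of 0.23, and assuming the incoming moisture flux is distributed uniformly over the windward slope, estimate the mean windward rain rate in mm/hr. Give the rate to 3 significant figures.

R ≈ 2.36 mm/hr

Incoming column moisture flux per unit ridge length: F = V × PW = 11.9 × 19.2 = 228.48 mm·m/s.
Spread over the 80 km slope with efficiency ε = 0.23: R = ε·F/W = 0.23 × 228.48 / 80000 m = 6.569e-04 mm/s.
R = 6.569e-04 × 3600 = 2.36 mm/hr.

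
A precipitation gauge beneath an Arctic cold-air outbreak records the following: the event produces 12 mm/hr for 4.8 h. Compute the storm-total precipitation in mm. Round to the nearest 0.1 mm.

Total = Σ Rᵢ Δtᵢ = 12 × 4.8
      = 57.6 = 57.6 mm.

total ≈ 57.6 mm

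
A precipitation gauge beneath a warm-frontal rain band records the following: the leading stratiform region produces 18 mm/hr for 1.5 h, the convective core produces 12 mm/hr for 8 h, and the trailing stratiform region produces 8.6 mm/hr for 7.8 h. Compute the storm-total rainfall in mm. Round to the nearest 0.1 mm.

total ≈ 190.1 mm

Total = Σ Rᵢ Δtᵢ = 18 × 1.5 + 12 × 8 + 8.6 × 7.8
      = 27 + 96 + 67.08 = 190.1 mm.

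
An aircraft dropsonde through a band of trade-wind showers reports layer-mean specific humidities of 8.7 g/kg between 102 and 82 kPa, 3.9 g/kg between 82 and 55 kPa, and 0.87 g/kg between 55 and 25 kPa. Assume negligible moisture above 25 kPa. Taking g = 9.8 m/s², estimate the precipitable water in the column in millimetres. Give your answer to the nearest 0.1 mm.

Precipitable water is the column-integrated vapour mass per unit area: PW = (1/g) Σ q̄ Δp, with q in kg/kg and Δp in Pa (1 kg/m² of water = 1 mm).
Layer 102–82 kPa: Δp = 200 hPa = 20000 Pa, q̄ = 0.0087 kg/kg → 0.0087 × 20000 / 9.8 = 17.76 mm
Layer 82–55 kPa: Δp = 270 hPa = 27000 Pa, q̄ = 0.0039 kg/kg → 0.0039 × 27000 / 9.8 = 10.74 mm
Layer 55–25 kPa: Δp = 300 hPa = 30000 Pa, q̄ = 0.00087 kg/kg → 0.00087 × 30000 / 9.8 = 2.66 mm
PW = 17.76 + 10.74 + 2.66 = 31.16 ≈ 31.2 mm.

PW ≈ 31.2 mm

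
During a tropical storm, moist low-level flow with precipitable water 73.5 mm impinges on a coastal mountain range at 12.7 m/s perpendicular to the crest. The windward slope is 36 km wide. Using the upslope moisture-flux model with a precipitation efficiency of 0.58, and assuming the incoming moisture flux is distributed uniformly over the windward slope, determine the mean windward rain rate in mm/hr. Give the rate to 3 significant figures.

R ≈ 54.1 mm/hr

Incoming column moisture flux per unit ridge length: F = V × PW = 12.7 × 73.5 = 933.45 mm·m/s.
Spread over the 36 km slope with efficiency ε = 0.58: R = ε·F/W = 0.58 × 933.45 / 36000 m = 1.504e-02 mm/s.
R = 1.504e-02 × 3600 = 54.1 mm/hr.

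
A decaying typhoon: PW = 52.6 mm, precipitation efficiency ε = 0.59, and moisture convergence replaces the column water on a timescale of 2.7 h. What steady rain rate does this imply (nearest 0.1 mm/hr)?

Each overturning extracts ε × PW = 0.59 × 52.6 = 31.034 mm.
Rate = ε·PW / τ = 31.034 / 2.7 h = 11.5 mm/hr.

R ≈ 11.5 mm/hr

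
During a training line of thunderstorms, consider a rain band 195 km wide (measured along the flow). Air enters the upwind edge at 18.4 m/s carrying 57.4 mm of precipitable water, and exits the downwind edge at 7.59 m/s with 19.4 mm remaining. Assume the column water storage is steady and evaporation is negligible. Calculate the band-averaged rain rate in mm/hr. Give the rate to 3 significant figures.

R ≈ 16.8 mm/hr

Column moisture flux per unit crosswind length is F = V × PW.
Inflow: F_in = 18.4 × 57.4 = 1056.16 mm·m/s
Outflow: F_out = 7.59 × 19.4 = 147.246 mm·m/s
Steady-state rate R = (F_in − F_out)/L = (1056.16 − 147.246) / 195000 m = 4.661e-03 mm/s.
R = 4.661e-03 × 3600 = 16.8 mm/hr.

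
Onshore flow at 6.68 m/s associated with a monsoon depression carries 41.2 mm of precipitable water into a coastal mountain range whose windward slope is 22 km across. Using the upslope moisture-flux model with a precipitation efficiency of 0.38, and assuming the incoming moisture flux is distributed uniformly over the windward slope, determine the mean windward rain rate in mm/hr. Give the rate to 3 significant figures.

Incoming column moisture flux per unit ridge length: F = V × PW = 6.68 × 41.2 = 275.216 mm·m/s.
Spread over the 22 km slope with efficiency ε = 0.38: R = ε·F/W = 0.38 × 275.216 / 22000 m = 4.754e-03 mm/s.
R = 4.754e-03 × 3600 = 17.1 mm/hr.

R ≈ 17.1 mm/hr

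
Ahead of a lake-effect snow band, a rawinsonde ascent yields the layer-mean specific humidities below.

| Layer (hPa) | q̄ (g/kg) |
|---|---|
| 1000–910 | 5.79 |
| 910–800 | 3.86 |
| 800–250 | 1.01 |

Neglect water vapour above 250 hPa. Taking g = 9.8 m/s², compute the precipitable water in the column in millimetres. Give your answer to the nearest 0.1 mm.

Precipitable water is the column-integrated vapour mass per unit area: PW = (1/g) Σ q̄ Δp, with q in kg/kg and Δp in Pa (1 kg/m² of water = 1 mm).
Layer 1000–910 hPa: Δp = 90 hPa = 9000 Pa, q̄ = 0.00579 kg/kg → 0.00579 × 9000 / 9.8 = 5.32 mm
Layer 910–800 hPa: Δp = 110 hPa = 11000 Pa, q̄ = 0.00386 kg/kg → 0.00386 × 11000 / 9.8 = 4.33 mm
Layer 800–250 hPa: Δp = 550 hPa = 55000 Pa, q̄ = 0.00101 kg/kg → 0.00101 × 55000 / 9.8 = 5.67 mm
PW = 5.32 + 4.33 + 5.67 = 15.32 ≈ 15.3 mm.

PW ≈ 15.3 mm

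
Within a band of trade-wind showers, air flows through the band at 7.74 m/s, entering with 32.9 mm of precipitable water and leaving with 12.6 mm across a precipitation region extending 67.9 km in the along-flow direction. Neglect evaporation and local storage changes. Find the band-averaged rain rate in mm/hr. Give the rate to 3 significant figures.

R ≈ 8.33 mm/hr

Column moisture flux per unit crosswind length is F = V × PW.
Inflow: F_in = 7.74 × 32.9 = 254.646 mm·m/s
Outflow: F_out = 7.74 × 12.6 = 97.524 mm·m/s
Steady-state rate R = (F_in − F_out)/L = (254.646 − 97.524) / 67900 m = 2.314e-03 mm/s.
R = 2.314e-03 × 3600 = 8.33 mm/hr.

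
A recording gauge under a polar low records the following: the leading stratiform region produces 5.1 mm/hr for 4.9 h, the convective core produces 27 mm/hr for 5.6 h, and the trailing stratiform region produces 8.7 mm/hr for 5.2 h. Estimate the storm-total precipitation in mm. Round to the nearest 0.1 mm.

total ≈ 221.4 mm

Total = Σ Rᵢ Δtᵢ = 5.1 × 4.9 + 27 × 5.6 + 8.7 × 5.2
      = 24.99 + 151.2 + 45.24 = 221.4 mm.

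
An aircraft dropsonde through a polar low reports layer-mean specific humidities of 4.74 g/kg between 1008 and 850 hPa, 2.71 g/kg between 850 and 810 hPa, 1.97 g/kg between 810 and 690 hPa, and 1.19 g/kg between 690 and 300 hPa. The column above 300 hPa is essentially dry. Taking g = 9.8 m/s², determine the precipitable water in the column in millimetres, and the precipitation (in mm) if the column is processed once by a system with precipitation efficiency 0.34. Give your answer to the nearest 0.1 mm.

PW ≈ 15.9 mm; precipitation ≈ 5.4 mm

Precipitable water is the column-integrated vapour mass per unit area: PW = (1/g) Σ q̄ Δp, with q in kg/kg and Δp in Pa (1 kg/m² of water = 1 mm).
Layer 1008–850 hPa: Δp = 158 hPa = 15800 Pa, q̄ = 0.00474 kg/kg → 0.00474 × 15800 / 9.8 = 7.64 mm
Layer 850–810 hPa: Δp = 40 hPa = 4000 Pa, q̄ = 0.00271 kg/kg → 0.00271 × 4000 / 9.8 = 1.11 mm
Layer 810–690 hPa: Δp = 120 hPa = 12000 Pa, q̄ = 0.00197 kg/kg → 0.00197 × 12000 / 9.8 = 2.41 mm
Layer 690–300 hPa: Δp = 390 hPa = 39000 Pa, q̄ = 0.00119 kg/kg → 0.00119 × 39000 / 9.8 = 4.74 mm
PW = 7.64 + 1.11 + 2.41 + 4.74 = 15.90 ≈ 15.9 mm.
Precipitation = ε × PW = 0.34 × 15.9 = 5.4 mm.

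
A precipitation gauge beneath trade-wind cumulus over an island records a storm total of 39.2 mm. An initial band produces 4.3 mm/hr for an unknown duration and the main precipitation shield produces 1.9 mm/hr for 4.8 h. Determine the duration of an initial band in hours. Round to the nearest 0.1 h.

Known phases: 1.9 × 4.8 = 9.12 mm.
Remaining depth = 39.2 − 9.12 = 30.08 mm.
Duration = 30.08 / 4.3 = 7.0 h.

duration ≈ 7.0 h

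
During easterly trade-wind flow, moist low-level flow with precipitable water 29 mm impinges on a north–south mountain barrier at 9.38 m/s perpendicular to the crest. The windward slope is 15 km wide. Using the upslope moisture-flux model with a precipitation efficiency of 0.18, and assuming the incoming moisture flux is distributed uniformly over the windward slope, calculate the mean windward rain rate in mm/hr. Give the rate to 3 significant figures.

R ≈ 11.8 mm/hr

Incoming column moisture flux per unit ridge length: F = V × PW = 9.38 × 29 = 272.02 mm·m/s.
Spread over the 15 km slope with efficiency ε = 0.18: R = ε·F/W = 0.18 × 272.02 / 15000 m = 3.264e-03 mm/s.
R = 3.264e-03 × 3600 = 11.8 mm/hr.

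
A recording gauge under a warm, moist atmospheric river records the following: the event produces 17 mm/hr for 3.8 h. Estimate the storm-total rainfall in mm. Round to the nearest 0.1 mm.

Total = Σ Rᵢ Δtᵢ = 17 × 3.8
      = 64.6 = 64.6 mm.

total ≈ 64.6 mm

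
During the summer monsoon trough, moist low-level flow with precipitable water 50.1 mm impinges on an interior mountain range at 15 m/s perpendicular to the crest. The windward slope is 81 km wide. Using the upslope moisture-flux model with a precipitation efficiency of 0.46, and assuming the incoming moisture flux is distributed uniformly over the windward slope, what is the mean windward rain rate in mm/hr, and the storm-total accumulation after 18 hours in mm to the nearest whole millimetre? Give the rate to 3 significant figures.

R ≈ 15.4 mm/hr; total ≈ 277 mm

Incoming column moisture flux per unit ridge length: F = V × PW = 15 × 50.1 = 751.5 mm·m/s.
Spread over the 81 km slope with efficiency ε = 0.46: R = ε·F/W = 0.46 × 751.5 / 81000 m = 4.268e-03 mm/s.
R = 4.268e-03 × 3600 = 15.4 mm/hr.
Over 18 h: total = 15.4 × 18 = 277.2 ≈ 277 mm.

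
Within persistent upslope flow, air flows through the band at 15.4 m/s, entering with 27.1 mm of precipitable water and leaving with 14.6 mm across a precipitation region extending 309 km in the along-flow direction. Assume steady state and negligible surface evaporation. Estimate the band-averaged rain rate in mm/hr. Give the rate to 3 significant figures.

Column moisture flux per unit crosswind length is F = V × PW.
Inflow: F_in = 15.4 × 27.1 = 417.34 mm·m/s
Outflow: F_out = 15.4 × 14.6 = 224.84 mm·m/s
Steady-state rate R = (F_in − F_out)/L = (417.34 − 224.84) / 309000 m = 6.230e-04 mm/s.
R = 6.230e-04 × 3600 = 2.24 mm/hr.

R ≈ 2.24 mm/hr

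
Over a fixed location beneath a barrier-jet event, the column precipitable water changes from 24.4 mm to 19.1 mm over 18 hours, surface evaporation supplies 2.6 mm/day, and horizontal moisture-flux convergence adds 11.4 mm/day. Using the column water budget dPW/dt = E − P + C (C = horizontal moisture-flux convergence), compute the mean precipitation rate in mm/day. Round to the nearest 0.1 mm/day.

P ≈ 21.1 mm/day

dPW/dt = (19.1 − 24.4) mm / (18/24 day) = -7.067 mm/day.
P = E + C − dPW/dt = 2.6 + (11.4) − (-7.067) = 21.1 mm/day.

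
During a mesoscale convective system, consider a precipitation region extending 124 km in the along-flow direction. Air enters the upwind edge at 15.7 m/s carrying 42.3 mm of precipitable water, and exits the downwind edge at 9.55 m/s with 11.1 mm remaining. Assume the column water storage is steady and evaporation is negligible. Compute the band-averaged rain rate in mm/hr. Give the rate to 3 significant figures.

R ≈ 16.2 mm/hr

Column moisture flux per unit crosswind length is F = V × PW.
Inflow: F_in = 15.7 × 42.3 = 664.11 mm·m/s
Outflow: F_out = 9.55 × 11.1 = 106.005 mm·m/s
Steady-state rate R = (F_in − F_out)/L = (664.11 − 106.005) / 124000 m = 4.501e-03 mm/s.
R = 4.501e-03 × 3600 = 16.2 mm/hr.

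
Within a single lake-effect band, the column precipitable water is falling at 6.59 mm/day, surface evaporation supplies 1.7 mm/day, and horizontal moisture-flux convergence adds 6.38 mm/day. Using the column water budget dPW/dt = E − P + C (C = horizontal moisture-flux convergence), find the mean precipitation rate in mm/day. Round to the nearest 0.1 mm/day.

P ≈ 14.7 mm/day

dPW/dt = -6.59 mm/day.
P = E + C − dPW/dt = 1.7 + (6.38) − (-6.59) = 14.7 mm/day.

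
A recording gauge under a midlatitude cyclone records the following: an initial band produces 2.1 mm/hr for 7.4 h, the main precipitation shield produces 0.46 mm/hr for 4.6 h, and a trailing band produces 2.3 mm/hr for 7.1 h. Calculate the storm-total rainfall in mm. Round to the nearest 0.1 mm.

Total = Σ Rᵢ Δtᵢ = 2.1 × 7.4 + 0.46 × 4.6 + 2.3 × 7.1
      = 15.54 + 2.116 + 16.33 = 34.0 mm.

total ≈ 34.0 mm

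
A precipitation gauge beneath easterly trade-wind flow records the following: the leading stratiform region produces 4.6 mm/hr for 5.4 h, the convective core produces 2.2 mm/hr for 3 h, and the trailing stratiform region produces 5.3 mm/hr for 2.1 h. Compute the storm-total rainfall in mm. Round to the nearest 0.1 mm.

total ≈ 42.6 mm

Total = Σ Rᵢ Δtᵢ = 4.6 × 5.4 + 2.2 × 3 + 5.3 × 2.1
      = 24.84 + 6.6 + 11.13 = 42.6 mm.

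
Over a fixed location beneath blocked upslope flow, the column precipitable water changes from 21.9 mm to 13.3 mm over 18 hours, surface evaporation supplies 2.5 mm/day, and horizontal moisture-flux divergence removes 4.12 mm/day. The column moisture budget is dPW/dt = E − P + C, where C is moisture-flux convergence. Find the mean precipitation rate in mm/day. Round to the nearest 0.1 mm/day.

P ≈ 9.8 mm/day

dPW/dt = (13.3 − 21.9) mm / (18/24 day) = -11.467 mm/day.
P = E + C − dPW/dt = 2.5 + (-4.12) − (-11.467) = 9.8 mm/day.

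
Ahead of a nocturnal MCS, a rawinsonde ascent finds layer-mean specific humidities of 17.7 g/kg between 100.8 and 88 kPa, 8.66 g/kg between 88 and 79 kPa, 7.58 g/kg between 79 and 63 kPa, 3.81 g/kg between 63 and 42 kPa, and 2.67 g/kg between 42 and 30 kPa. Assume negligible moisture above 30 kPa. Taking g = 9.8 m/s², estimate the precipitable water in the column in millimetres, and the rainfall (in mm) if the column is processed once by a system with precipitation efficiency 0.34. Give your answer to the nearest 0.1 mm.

Precipitable water is the column-integrated vapour mass per unit area: PW = (1/g) Σ q̄ Δp, with q in kg/kg and Δp in Pa (1 kg/m² of water = 1 mm).
Layer 100.8–88 kPa: Δp = 128 hPa = 12800 Pa, q̄ = 0.0177 kg/kg → 0.0177 × 12800 / 9.8 = 23.12 mm
Layer 88–79 kPa: Δp = 90 hPa = 9000 Pa, q̄ = 0.00866 kg/kg → 0.00866 × 9000 / 9.8 = 7.95 mm
Layer 79–63 kPa: Δp = 160 hPa = 16000 Pa, q̄ = 0.00758 kg/kg → 0.00758 × 16000 / 9.8 = 12.38 mm
Layer 63–42 kPa: Δp = 210 hPa = 21000 Pa, q̄ = 0.00381 kg/kg → 0.00381 × 21000 / 9.8 = 8.16 mm
Layer 42–30 kPa: Δp = 120 hPa = 12000 Pa, q̄ = 0.00267 kg/kg → 0.00267 × 12000 / 9.8 = 3.27 mm
PW = 23.12 + 7.95 + 12.38 + 8.16 + 3.27 = 54.88 ≈ 54.9 mm.
Rainfall = ε × PW = 0.34 × 54.9 = 18.7 mm.

PW ≈ 54.9 mm; rainfall ≈ 18.7 mm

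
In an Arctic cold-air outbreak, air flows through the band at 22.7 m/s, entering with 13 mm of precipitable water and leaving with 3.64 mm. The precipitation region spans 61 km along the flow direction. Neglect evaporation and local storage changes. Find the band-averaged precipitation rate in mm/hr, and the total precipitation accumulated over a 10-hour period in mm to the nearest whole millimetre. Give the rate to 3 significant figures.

R ≈ 12.5 mm/hr; total ≈ 125 mm

Column moisture flux per unit crosswind length is F = V × PW.
Inflow: F_in = 22.7 × 13 = 295.1 mm·m/s
Outflow: F_out = 22.7 × 3.64 = 82.628 mm·m/s
Steady-state rate R = (F_in − F_out)/L = (295.1 − 82.628) / 61000 m = 3.483e-03 mm/s.
R = 3.483e-03 × 3600 = 12.5 mm/hr.
Over 10 h: total = 12.5 × 10 = 125 mm.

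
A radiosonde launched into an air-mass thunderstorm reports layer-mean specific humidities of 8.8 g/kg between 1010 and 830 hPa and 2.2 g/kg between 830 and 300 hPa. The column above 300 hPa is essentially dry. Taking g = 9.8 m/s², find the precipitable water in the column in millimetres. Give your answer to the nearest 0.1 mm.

Precipitable water is the column-integrated vapour mass per unit area: PW = (1/g) Σ q̄ Δp, with q in kg/kg and Δp in Pa (1 kg/m² of water = 1 mm).
Layer 1010–830 hPa: Δp = 180 hPa = 18000 Pa, q̄ = 0.0088 kg/kg → 0.0088 × 18000 / 9.8 = 16.16 mm
Layer 830–300 hPa: Δp = 530 hPa = 53000 Pa, q̄ = 0.0022 kg/kg → 0.0022 × 53000 / 9.8 = 11.90 mm
PW = 16.16 + 11.90 = 28.06 ≈ 28.1 mm.

PW ≈ 28.1 mm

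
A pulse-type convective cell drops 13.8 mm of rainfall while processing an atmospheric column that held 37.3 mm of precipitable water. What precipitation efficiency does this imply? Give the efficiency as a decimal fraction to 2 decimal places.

ε = rainfall / PW = 13.8 / 37.3 = 0.37.

ε ≈ 0.37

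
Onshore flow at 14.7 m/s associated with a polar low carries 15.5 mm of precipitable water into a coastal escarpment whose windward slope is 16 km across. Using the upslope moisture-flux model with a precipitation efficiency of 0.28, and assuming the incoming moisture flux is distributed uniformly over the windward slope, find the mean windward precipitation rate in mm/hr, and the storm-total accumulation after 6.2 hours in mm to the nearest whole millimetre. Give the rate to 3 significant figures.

R ≈ 14.4 mm/hr; total ≈ 89 mm

Incoming column moisture flux per unit ridge length: F = V × PW = 14.7 × 15.5 = 227.85 mm·m/s.
Spread over the 16 km slope with efficiency ε = 0.28: R = ε·F/W = 0.28 × 227.85 / 16000 m = 3.987e-03 mm/s.
R = 3.987e-03 × 3600 = 14.4 mm/hr.
Over 6.2 h: total = 14.4 × 6.2 = 89.28 ≈ 89 mm.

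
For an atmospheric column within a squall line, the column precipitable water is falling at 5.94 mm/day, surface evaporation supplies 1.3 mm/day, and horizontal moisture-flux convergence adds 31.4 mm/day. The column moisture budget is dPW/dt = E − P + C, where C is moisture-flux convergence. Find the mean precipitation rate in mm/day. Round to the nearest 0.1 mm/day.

P ≈ 38.6 mm/day

dPW/dt = -5.94 mm/day.
P = E + C − dPW/dt = 1.3 + (31.4) − (-5.94) = 38.6 mm/day.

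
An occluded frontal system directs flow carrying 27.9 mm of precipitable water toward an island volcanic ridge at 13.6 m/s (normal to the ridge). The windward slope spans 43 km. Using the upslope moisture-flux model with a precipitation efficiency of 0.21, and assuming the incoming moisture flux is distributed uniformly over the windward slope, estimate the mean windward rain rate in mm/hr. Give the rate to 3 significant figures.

Incoming column moisture flux per unit ridge length: F = V × PW = 13.6 × 27.9 = 379.44 mm·m/s.
Spread over the 43 km slope with efficiency ε = 0.21: R = ε·F/W = 0.21 × 379.44 / 43000 m = 1.853e-03 mm/s.
R = 1.853e-03 × 3600 = 6.67 mm/hr.

R ≈ 6.67 mm/hr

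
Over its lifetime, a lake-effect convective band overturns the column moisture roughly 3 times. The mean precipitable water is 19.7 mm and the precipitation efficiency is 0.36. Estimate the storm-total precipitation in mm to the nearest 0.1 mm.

precipitation ≈ 21.3 mm

Each cycle deposits ε × PW = 0.36 × 19.7 = 7.092 mm.
Over 3 cycles: 3 × 7.092 = 21.3 mm.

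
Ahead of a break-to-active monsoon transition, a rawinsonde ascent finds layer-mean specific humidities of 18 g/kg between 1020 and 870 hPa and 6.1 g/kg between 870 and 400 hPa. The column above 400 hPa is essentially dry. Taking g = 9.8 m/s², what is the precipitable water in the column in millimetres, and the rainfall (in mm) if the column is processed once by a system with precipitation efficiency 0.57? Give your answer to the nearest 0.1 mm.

PW ≈ 56.8 mm; rainfall ≈ 32.4 mm

Precipitable water is the column-integrated vapour mass per unit area: PW = (1/g) Σ q̄ Δp, with q in kg/kg and Δp in Pa (1 kg/m² of water = 1 mm).
Layer 1020–870 hPa: Δp = 150 hPa = 15000 Pa, q̄ = 0.018 kg/kg → 0.018 × 15000 / 9.8 = 27.55 mm
Layer 870–400 hPa: Δp = 470 hPa = 47000 Pa, q̄ = 0.0061 kg/kg → 0.0061 × 47000 / 9.8 = 29.26 mm
PW = 27.55 + 29.26 = 56.81 ≈ 56.8 mm.
Rainfall = ε × PW = 0.57 × 56.8 = 32.4 mm.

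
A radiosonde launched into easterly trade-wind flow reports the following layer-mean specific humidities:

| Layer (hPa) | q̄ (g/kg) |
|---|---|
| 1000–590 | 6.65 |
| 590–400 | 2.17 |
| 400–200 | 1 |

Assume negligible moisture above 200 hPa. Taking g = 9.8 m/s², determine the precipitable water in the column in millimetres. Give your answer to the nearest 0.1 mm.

PW ≈ 34.1 mm

Precipitable water is the column-integrated vapour mass per unit area: PW = (1/g) Σ q̄ Δp, with q in kg/kg and Δp in Pa (1 kg/m² of water = 1 mm).
Layer 1000–590 hPa: Δp = 410 hPa = 41000 Pa, q̄ = 0.00665 kg/kg → 0.00665 × 41000 / 9.8 = 27.82 mm
Layer 590–400 hPa: Δp = 190 hPa = 19000 Pa, q̄ = 0.00217 kg/kg → 0.00217 × 19000 / 9.8 = 4.21 mm
Layer 400–200 hPa: Δp = 200 hPa = 20000 Pa, q̄ = 0.001 kg/kg → 0.001 × 20000 / 9.8 = 2.04 mm
PW = 27.82 + 4.21 + 2.04 = 34.07 ≈ 34.1 mm.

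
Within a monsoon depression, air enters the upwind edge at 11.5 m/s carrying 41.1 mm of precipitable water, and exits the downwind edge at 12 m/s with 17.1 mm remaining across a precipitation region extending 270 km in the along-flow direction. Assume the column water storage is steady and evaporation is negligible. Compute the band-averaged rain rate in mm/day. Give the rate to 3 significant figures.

R ≈ 85.6 mm/day

Column moisture flux per unit crosswind length is F = V × PW.
Inflow: F_in = 11.5 × 41.1 = 472.65 mm·m/s
Outflow: F_out = 12 × 17.1 = 205.2 mm·m/s
Steady-state rate R = (F_in − F_out)/L = (472.65 − 205.2) / 270000 m = 9.906e-04 mm/s.
R = 9.906e-04 × 3600 × 24 = 85.6 mm/day.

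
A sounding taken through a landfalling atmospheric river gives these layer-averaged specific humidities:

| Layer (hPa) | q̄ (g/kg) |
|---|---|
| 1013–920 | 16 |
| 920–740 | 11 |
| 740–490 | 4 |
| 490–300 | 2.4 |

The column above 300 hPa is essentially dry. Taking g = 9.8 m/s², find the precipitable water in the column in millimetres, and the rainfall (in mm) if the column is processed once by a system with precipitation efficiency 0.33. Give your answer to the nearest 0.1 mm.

PW ≈ 50.2 mm; rainfall ≈ 16.6 mm

Precipitable water is the column-integrated vapour mass per unit area: PW = (1/g) Σ q̄ Δp, with q in kg/kg and Δp in Pa (1 kg/m² of water = 1 mm).
Layer 1013–920 hPa: Δp = 93 hPa = 9300 Pa, q̄ = 0.016 kg/kg → 0.016 × 9300 / 9.8 = 15.18 mm
Layer 920–740 hPa: Δp = 180 hPa = 18000 Pa, q̄ = 0.011 kg/kg → 0.011 × 18000 / 9.8 = 20.20 mm
Layer 740–490 hPa: Δp = 250 hPa = 25000 Pa, q̄ = 0.004 kg/kg → 0.004 × 25000 / 9.8 = 10.20 mm
Layer 490–300 hPa: Δp = 190 hPa = 19000 Pa, q̄ = 0.0024 kg/kg → 0.0024 × 19000 / 9.8 = 4.65 mm
PW = 15.18 + 20.20 + 10.20 + 4.65 = 50.23 ≈ 50.2 mm.
Rainfall = ε × PW = 0.33 × 50.2 = 16.6 mm.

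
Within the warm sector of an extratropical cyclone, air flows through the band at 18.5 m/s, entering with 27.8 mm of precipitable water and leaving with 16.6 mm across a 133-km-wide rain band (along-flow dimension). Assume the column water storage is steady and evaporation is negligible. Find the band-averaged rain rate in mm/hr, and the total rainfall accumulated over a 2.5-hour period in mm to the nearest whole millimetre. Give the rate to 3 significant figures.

R ≈ 5.61 mm/hr; total ≈ 14 mm

Column moisture flux per unit crosswind length is F = V × PW.
Inflow: F_in = 18.5 × 27.8 = 514.3 mm·m/s
Outflow: F_out = 18.5 × 16.6 = 307.1 mm·m/s
Steady-state rate R = (F_in − F_out)/L = (514.3 − 307.1) / 133000 m = 1.558e-03 mm/s.
R = 1.558e-03 × 3600 = 5.61 mm/hr.
Over 2.5 h: total = 5.61 × 2.5 = 14.025 ≈ 14 mm.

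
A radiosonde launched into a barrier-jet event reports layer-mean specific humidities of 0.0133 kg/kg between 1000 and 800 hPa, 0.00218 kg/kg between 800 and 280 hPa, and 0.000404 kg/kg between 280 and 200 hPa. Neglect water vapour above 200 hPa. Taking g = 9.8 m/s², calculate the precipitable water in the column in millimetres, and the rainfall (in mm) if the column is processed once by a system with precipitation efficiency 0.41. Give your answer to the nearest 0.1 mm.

PW ≈ 39.0 mm; rainfall ≈ 16.0 mm

Precipitable water is the column-integrated vapour mass per unit area: PW = (1/g) Σ q̄ Δp, with q in kg/kg and Δp in Pa (1 kg/m² of water = 1 mm).
Layer 1000–800 hPa: Δp = 200 hPa = 20000 Pa, q̄ = 0.0133 kg/kg → 0.0133 × 20000 / 9.8 = 27.14 mm
Layer 800–280 hPa: Δp = 520 hPa = 52000 Pa, q̄ = 0.00218 kg/kg → 0.00218 × 52000 / 9.8 = 11.57 mm
Layer 280–200 hPa: Δp = 80 hPa = 8000 Pa, q̄ = 0.000404 kg/kg → 0.000404 × 8000 / 9.8 = 0.33 mm
PW = 27.14 + 11.57 + 0.33 = 39.04 ≈ 39.0 mm.
Rainfall = ε × PW = 0.41 × 39.0 = 16.0 mm.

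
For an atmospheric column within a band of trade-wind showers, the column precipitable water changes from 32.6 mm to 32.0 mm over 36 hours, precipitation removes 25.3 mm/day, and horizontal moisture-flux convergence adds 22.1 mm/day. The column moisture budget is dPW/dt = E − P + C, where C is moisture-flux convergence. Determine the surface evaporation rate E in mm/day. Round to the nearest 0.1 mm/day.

E ≈ 2.8 mm/day

dPW/dt = (32.0 − 32.6) mm / (36/24 day) = -0.400 mm/day.
E = dPW/dt + P − C = (-0.400) + 25.3 − (22.1) = 2.8 mm/day.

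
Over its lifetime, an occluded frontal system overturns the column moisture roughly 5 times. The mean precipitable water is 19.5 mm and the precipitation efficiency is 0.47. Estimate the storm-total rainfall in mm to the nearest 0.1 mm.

rainfall ≈ 45.8 mm

Each cycle deposits ε × PW = 0.47 × 19.5 = 9.165 mm.
Over 5 cycles: 5 × 9.165 = 45.8 mm.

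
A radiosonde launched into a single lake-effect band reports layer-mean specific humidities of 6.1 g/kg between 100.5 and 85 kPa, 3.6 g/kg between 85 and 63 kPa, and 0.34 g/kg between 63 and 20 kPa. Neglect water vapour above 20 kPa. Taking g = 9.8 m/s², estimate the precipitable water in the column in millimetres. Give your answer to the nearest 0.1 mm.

Precipitable water is the column-integrated vapour mass per unit area: PW = (1/g) Σ q̄ Δp, with q in kg/kg and Δp in Pa (1 kg/m² of water = 1 mm).
Layer 100.5–85 kPa: Δp = 155 hPa = 15500 Pa, q̄ = 0.0061 kg/kg → 0.0061 × 15500 / 9.8 = 9.65 mm
Layer 85–63 kPa: Δp = 220 hPa = 22000 Pa, q̄ = 0.0036 kg/kg → 0.0036 × 22000 / 9.8 = 8.08 mm
Layer 63–20 kPa: Δp = 430 hPa = 43000 Pa, q̄ = 0.00034 kg/kg → 0.00034 × 43000 / 9.8 = 1.49 mm
PW = 9.65 + 8.08 + 1.49 = 19.22 ≈ 19.2 mm.

PW ≈ 19.2 mm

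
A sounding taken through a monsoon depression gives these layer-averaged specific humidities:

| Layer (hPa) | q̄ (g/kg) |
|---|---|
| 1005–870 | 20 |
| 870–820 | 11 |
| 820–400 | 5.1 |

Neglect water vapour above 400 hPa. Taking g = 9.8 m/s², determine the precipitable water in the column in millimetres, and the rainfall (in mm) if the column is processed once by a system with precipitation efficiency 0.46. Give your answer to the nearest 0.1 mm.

Precipitable water is the column-integrated vapour mass per unit area: PW = (1/g) Σ q̄ Δp, with q in kg/kg and Δp in Pa (1 kg/m² of water = 1 mm).
Layer 1005–870 hPa: Δp = 135 hPa = 13500 Pa, q̄ = 0.02 kg/kg → 0.02 × 13500 / 9.8 = 27.55 mm
Layer 870–820 hPa: Δp = 50 hPa = 5000 Pa, q̄ = 0.011 kg/kg → 0.011 × 5000 / 9.8 = 5.61 mm
Layer 820–400 hPa: Δp = 420 hPa = 42000 Pa, q̄ = 0.0051 kg/kg → 0.0051 × 42000 / 9.8 = 21.86 mm
PW = 27.55 + 5.61 + 21.86 = 55.02 ≈ 55.0 mm.
Rainfall = ε × PW = 0.46 × 55.0 = 25.3 mm.

PW ≈ 55.0 mm; rainfall ≈ 25.3 mm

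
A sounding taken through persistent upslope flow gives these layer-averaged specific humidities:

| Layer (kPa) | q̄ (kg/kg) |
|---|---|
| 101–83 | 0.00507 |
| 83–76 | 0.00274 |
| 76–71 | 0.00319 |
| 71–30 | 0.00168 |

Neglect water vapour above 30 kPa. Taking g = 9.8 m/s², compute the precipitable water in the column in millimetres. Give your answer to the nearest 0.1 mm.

PW ≈ 19.9 mm

Precipitable water is the column-integrated vapour mass per unit area: PW = (1/g) Σ q̄ Δp, with q in kg/kg and Δp in Pa (1 kg/m² of water = 1 mm).
Layer 101–83 kPa: Δp = 180 hPa = 18000 Pa, q̄ = 0.00507 kg/kg → 0.00507 × 18000 / 9.8 = 9.31 mm
Layer 83–76 kPa: Δp = 70 hPa = 7000 Pa, q̄ = 0.00274 kg/kg → 0.00274 × 7000 / 9.8 = 1.96 mm
Layer 76–71 kPa: Δp = 50 hPa = 5000 Pa, q̄ = 0.00319 kg/kg → 0.00319 × 5000 / 9.8 = 1.63 mm
Layer 71–30 kPa: Δp = 410 hPa = 41000 Pa, q̄ = 0.00168 kg/kg → 0.00168 × 41000 / 9.8 = 7.03 mm
PW = 9.31 + 1.96 + 1.63 + 7.03 = 19.93 ≈ 19.9 mm.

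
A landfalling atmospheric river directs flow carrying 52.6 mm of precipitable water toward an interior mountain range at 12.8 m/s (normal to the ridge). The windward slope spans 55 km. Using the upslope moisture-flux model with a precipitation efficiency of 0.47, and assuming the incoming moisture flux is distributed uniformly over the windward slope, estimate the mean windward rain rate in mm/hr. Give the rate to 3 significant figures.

R ≈ 20.7 mm/hr

Incoming column moisture flux per unit ridge length: F = V × PW = 12.8 × 52.6 = 673.28 mm·m/s.
Spread over the 55 km slope with efficiency ε = 0.47: R = ε·F/W = 0.47 × 673.28 / 55000 m = 5.753e-03 mm/s.
R = 5.753e-03 × 3600 = 20.7 mm/hr.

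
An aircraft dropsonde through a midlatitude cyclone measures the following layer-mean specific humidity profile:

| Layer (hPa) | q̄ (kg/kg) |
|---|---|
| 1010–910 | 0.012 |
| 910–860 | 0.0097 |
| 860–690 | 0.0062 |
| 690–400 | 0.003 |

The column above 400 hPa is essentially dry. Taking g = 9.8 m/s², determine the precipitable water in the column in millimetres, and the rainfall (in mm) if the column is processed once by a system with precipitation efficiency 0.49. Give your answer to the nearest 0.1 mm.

PW ≈ 36.8 mm; rainfall ≈ 18.0 mm

Precipitable water is the column-integrated vapour mass per unit area: PW = (1/g) Σ q̄ Δp, with q in kg/kg and Δp in Pa (1 kg/m² of water = 1 mm).
Layer 1010–910 hPa: Δp = 100 hPa = 10000 Pa, q̄ = 0.012 kg/kg → 0.012 × 10000 / 9.8 = 12.24 mm
Layer 910–860 hPa: Δp = 50 hPa = 5000 Pa, q̄ = 0.0097 kg/kg → 0.0097 × 5000 / 9.8 = 4.95 mm
Layer 860–690 hPa: Δp = 170 hPa = 17000 Pa, q̄ = 0.0062 kg/kg → 0.0062 × 17000 / 9.8 = 10.76 mm
Layer 690–400 hPa: Δp = 290 hPa = 29000 Pa, q̄ = 0.003 kg/kg → 0.003 × 29000 / 9.8 = 8.88 mm
PW = 12.24 + 4.95 + 10.76 + 8.88 = 36.83 ≈ 36.8 mm.
Rainfall = ε × PW = 0.49 × 36.8 = 18.0 mm.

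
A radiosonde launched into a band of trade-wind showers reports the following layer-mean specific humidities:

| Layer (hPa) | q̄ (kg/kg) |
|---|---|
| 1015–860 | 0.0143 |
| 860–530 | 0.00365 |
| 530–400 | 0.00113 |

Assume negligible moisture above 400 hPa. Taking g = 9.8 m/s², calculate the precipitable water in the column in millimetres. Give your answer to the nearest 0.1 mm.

PW ≈ 36.4 mm

Precipitable water is the column-integrated vapour mass per unit area: PW = (1/g) Σ q̄ Δp, with q in kg/kg and Δp in Pa (1 kg/m² of water = 1 mm).
Layer 1015–860 hPa: Δp = 155 hPa = 15500 Pa, q̄ = 0.0143 kg/kg → 0.0143 × 15500 / 9.8 = 22.62 mm
Layer 860–530 hPa: Δp = 330 hPa = 33000 Pa, q̄ = 0.00365 kg/kg → 0.00365 × 33000 / 9.8 = 12.29 mm
Layer 530–400 hPa: Δp = 130 hPa = 13000 Pa, q̄ = 0.00113 kg/kg → 0.00113 × 13000 / 9.8 = 1.50 mm
PW = 22.62 + 12.29 + 1.50 = 36.41 ≈ 36.4 mm.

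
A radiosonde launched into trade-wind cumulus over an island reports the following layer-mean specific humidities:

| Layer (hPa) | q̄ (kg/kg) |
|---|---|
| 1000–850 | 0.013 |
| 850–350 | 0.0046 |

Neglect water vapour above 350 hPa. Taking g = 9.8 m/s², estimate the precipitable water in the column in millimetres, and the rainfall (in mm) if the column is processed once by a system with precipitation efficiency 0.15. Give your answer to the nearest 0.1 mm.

Precipitable water is the column-integrated vapour mass per unit area: PW = (1/g) Σ q̄ Δp, with q in kg/kg and Δp in Pa (1 kg/m² of water = 1 mm).
Layer 1000–850 hPa: Δp = 150 hPa = 15000 Pa, q̄ = 0.013 kg/kg → 0.013 × 15000 / 9.8 = 19.90 mm
Layer 850–350 hPa: Δp = 500 hPa = 50000 Pa, q̄ = 0.0046 kg/kg → 0.0046 × 50000 / 9.8 = 23.47 mm
PW = 19.90 + 23.47 = 43.37 ≈ 43.4 mm.
Rainfall = ε × PW = 0.15 × 43.4 = 6.5 mm.

PW ≈ 43.4 mm; rainfall ≈ 6.5 mm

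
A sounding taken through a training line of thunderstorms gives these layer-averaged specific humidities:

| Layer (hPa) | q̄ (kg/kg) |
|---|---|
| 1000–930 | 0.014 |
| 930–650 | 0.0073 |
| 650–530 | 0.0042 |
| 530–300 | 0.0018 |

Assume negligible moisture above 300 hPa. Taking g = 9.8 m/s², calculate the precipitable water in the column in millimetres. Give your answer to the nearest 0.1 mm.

Precipitable water is the column-integrated vapour mass per unit area: PW = (1/g) Σ q̄ Δp, with q in kg/kg and Δp in Pa (1 kg/m² of water = 1 mm).
Layer 1000–930 hPa: Δp = 70 hPa = 7000 Pa, q̄ = 0.014 kg/kg → 0.014 × 7000 / 9.8 = 10.00 mm
Layer 930–650 hPa: Δp = 280 hPa = 28000 Pa, q̄ = 0.0073 kg/kg → 0.0073 × 28000 / 9.8 = 20.86 mm
Layer 650–530 hPa: Δp = 120 hPa = 12000 Pa, q̄ = 0.0042 kg/kg → 0.0042 × 12000 / 9.8 = 5.14 mm
Layer 530–300 hPa: Δp = 230 hPa = 23000 Pa, q̄ = 0.0018 kg/kg → 0.0018 × 23000 / 9.8 = 4.22 mm
PW = 10.00 + 20.86 + 5.14 + 4.22 = 40.22 ≈ 40.2 mm.

PW ≈ 40.2 mm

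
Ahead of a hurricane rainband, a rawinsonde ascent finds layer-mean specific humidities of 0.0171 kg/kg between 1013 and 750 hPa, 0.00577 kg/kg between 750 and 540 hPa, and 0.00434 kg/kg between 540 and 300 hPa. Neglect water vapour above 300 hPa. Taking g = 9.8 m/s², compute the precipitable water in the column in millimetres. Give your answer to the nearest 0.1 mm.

PW ≈ 68.9 mm

Precipitable water is the column-integrated vapour mass per unit area: PW = (1/g) Σ q̄ Δp, with q in kg/kg and Δp in Pa (1 kg/m² of water = 1 mm).
Layer 1013–750 hPa: Δp = 263 hPa = 26300 Pa, q̄ = 0.0171 kg/kg → 0.0171 × 26300 / 9.8 = 45.89 mm
Layer 750–540 hPa: Δp = 210 hPa = 21000 Pa, q̄ = 0.00577 kg/kg → 0.00577 × 21000 / 9.8 = 12.36 mm
Layer 540–300 hPa: Δp = 240 hPa = 24000 Pa, q̄ = 0.00434 kg/kg → 0.00434 × 24000 / 9.8 = 10.63 mm
PW = 45.89 + 12.36 + 10.63 = 68.88 ≈ 68.9 mm.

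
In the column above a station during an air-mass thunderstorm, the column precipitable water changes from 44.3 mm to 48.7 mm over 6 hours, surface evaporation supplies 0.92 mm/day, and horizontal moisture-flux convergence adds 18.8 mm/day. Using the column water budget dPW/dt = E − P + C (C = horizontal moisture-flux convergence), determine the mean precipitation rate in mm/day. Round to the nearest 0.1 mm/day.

P ≈ 2.1 mm/day

dPW/dt = (48.7 − 44.3) mm / (6/24 day) = +17.600 mm/day.
P = E + C − dPW/dt = 0.92 + (18.8) − (+17.600) = 2.1 mm/day.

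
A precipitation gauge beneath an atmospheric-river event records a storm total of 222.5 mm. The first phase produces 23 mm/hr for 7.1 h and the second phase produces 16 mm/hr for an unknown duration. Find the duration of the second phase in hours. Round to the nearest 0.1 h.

Known phases: 23 × 7.1 = 163.3 mm.
Remaining depth = 222.5 − 163.3 = 59.2 mm.
Duration = 59.2 / 16 = 3.7 h.

duration ≈ 3.7 h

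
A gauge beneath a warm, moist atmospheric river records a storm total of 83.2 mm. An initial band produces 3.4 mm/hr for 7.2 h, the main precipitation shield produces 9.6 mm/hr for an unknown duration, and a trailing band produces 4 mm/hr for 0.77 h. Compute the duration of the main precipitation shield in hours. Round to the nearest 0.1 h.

Known phases: 3.4 × 7.2 + 4 × 0.77 = 24.48 + 3.08 = 27.56 mm.
Remaining depth = 83.2 − 27.56 = 55.64 mm.
Duration = 55.64 / 9.6 = 5.8 h.

duration ≈ 5.8 h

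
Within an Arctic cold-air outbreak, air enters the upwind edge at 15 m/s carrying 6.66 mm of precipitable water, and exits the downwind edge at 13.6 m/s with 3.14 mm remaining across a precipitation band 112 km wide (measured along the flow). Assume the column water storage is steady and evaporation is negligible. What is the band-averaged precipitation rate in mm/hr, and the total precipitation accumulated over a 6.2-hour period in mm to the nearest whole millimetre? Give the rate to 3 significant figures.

R ≈ 1.84 mm/hr; total ≈ 11 mm

Column moisture flux per unit crosswind length is F = V × PW.
Inflow: F_in = 15 × 6.66 = 99.9 mm·m/s
Outflow: F_out = 13.6 × 3.14 = 42.704 mm·m/s
Steady-state rate R = (F_in − F_out)/L = (99.9 − 42.704) / 112000 m = 5.107e-04 mm/s.
R = 5.107e-04 × 3600 = 1.84 mm/hr.
Over 6.2 h: total = 1.84 × 6.2 = 11.408 ≈ 11 mm.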